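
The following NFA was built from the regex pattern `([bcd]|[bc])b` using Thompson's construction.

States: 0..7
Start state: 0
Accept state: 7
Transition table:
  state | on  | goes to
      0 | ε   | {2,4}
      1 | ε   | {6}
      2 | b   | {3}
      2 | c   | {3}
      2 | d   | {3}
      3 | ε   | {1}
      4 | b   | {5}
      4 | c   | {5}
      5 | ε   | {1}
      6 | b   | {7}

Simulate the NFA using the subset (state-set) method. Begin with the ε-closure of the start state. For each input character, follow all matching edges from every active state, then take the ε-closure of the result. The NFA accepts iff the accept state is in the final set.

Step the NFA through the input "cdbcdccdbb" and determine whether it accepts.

start: ε-closure({0}) = {0,2,4}
'c' @ 1: {1,3,5,6}
'd' @ 2: {}  — no active states
rest 'bcdccdbb' ignored (set empty)
after full input: {}  (accept=7 not in)

Answer: REJECT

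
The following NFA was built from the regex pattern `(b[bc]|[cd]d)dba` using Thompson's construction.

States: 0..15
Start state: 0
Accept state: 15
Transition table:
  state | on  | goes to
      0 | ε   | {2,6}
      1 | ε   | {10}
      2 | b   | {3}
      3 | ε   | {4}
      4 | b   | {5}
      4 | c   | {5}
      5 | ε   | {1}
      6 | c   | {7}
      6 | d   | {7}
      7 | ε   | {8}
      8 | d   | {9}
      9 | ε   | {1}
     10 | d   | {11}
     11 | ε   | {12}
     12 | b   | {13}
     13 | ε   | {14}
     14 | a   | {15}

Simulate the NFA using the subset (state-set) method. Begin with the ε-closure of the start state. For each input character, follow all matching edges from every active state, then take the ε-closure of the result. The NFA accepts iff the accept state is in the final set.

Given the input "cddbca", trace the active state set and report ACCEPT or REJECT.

S₀ = ε-closure({0}) = {0,2,6}
'c' @ 1: {7,8}
'd' @ 2: {1,9,10}
'd' @ 3: {11,12}
'b' @ 4: {13,14}
'c' @ 5: {}  — state set empty
rest 'a' ignored (set empty)
end set {} — state 15 not in

Answer: REJECT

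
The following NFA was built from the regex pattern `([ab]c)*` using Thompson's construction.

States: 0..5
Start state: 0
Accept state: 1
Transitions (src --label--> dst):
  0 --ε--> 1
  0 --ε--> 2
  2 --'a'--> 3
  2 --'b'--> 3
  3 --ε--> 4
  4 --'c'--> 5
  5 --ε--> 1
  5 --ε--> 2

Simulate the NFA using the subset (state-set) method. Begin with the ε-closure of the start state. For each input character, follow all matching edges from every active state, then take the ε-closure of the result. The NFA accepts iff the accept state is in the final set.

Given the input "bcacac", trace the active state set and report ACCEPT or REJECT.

S₀ = ε-closure({0}) = {0,1,2}
'b' @ 1: {3,4}
'c' @ 2: {1,2,5}  (accept∈set)
'a' @ 3: {3,4}
'c' @ 4: {1,2,5}  (accept∈set)
'a' @ 5: {3,4}
'c' @ 6: {1,2,5}  (accept∈set)
end set {1,2,5} — state 1 in

Answer: ACCEPT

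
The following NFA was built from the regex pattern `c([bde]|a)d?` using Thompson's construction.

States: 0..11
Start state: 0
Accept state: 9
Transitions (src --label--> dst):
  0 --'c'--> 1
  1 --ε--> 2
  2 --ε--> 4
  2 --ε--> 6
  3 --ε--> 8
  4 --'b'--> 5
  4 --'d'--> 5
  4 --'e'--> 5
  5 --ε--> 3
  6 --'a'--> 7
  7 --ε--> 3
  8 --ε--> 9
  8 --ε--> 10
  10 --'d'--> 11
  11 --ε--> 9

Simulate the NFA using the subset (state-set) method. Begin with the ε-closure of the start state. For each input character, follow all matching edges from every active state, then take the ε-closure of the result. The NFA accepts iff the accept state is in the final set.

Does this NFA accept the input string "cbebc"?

Answer: REJECT

Derivation:
initial (ε-close {0}): {0}
'c' @ 1: {1,2,4,6}
'b' @ 2: {3,5,8,9,10}  [accepting]
'e' @ 3: {}  — no active states
rest 'bc' ignored (set empty)
final: {}; accept 9 not in set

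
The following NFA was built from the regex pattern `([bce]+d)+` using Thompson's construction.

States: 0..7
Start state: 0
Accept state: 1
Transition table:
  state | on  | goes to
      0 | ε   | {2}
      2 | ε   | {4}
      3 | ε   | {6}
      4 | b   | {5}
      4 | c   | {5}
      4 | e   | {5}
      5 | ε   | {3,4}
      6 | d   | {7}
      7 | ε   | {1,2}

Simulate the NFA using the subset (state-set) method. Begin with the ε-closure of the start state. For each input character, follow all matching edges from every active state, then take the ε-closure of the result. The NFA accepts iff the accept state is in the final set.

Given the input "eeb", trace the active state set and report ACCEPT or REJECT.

Answer: REJECT

Derivation:
start: ε-closure({0}) = {0,2,4}
'e' @ 1: {3,4,5,6}
'e' @ 2: {3,4,5,6}
'b' @ 3: {3,4,5,6}
after full input: {3,4,5,6}  (accept=1 not in)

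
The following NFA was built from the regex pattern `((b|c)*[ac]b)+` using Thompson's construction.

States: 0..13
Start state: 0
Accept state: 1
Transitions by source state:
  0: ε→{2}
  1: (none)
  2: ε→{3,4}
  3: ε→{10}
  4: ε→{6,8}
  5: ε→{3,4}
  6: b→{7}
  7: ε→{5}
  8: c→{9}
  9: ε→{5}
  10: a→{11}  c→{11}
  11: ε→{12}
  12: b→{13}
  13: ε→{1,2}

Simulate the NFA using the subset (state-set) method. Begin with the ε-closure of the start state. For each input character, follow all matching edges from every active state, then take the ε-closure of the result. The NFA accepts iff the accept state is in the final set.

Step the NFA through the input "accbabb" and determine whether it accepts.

Answer: REJECT

Steps:
initial (ε-close {0}): {0,2,3,4,6,8,10}
'a' @ 1: {11,12}
'c' @ 2: {}  — no active states
rest 'cbabb' ignored (set empty)
after full input: {}  (accept=1 not in)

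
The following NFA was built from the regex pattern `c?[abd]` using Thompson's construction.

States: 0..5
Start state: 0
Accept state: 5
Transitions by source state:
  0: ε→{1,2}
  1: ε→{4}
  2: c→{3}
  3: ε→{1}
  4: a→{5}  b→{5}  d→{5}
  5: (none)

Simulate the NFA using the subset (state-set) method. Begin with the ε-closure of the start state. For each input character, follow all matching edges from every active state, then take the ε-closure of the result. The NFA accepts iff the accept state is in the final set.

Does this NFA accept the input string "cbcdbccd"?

start: ε-closure({0}) = {0,1,2,4}
'c' @ 1: {1,3,4}
'b' @ 2: {5}  [accepting]
'c' @ 3: {}  — no active states
rest 'dbccd' ignored (set empty)
end set {} — state 5 not in

Answer: REJECT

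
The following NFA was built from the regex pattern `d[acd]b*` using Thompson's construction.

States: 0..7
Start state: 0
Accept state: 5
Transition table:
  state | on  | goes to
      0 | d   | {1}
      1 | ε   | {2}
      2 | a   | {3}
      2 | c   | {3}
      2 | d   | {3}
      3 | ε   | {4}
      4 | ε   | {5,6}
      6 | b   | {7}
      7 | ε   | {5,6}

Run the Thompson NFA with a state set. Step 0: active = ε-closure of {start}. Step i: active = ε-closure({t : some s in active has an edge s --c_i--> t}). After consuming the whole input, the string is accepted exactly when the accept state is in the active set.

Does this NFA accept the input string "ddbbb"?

Answer: ACCEPT

Derivation:
start: ε-closure({0}) = {0}
'd' @ 1: {1,2}
'd' @ 2: {3,4,5,6}  [accepting]
'b' @ 3: {5,6,7}  [accepting]
'b' @ 4: {5,6,7}  [accepting]
'b' @ 5: {5,6,7}  [accepting]
end set {5,6,7} — state 5 in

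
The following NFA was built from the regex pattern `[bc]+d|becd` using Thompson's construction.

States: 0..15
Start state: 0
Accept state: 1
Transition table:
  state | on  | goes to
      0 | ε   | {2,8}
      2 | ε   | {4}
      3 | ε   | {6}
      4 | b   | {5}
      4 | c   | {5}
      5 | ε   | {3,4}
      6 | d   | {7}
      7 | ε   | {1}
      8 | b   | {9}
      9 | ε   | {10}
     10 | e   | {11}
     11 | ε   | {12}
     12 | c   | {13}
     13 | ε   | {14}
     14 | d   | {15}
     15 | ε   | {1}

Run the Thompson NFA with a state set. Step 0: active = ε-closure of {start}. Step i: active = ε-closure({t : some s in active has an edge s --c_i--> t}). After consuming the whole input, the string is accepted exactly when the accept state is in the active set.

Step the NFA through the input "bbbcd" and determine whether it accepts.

Answer: ACCEPT

Trace:
S₀ = ε-closure({0}) = {0,2,4,8}
'b' @ 1: {3,4,5,6,9,10}
'b' @ 2: {3,4,5,6}
'b' @ 3: {3,4,5,6}
'c' @ 4: {3,4,5,6}
'd' @ 5: {1,7}  (accept∈set)
end set {1,7} — state 1 in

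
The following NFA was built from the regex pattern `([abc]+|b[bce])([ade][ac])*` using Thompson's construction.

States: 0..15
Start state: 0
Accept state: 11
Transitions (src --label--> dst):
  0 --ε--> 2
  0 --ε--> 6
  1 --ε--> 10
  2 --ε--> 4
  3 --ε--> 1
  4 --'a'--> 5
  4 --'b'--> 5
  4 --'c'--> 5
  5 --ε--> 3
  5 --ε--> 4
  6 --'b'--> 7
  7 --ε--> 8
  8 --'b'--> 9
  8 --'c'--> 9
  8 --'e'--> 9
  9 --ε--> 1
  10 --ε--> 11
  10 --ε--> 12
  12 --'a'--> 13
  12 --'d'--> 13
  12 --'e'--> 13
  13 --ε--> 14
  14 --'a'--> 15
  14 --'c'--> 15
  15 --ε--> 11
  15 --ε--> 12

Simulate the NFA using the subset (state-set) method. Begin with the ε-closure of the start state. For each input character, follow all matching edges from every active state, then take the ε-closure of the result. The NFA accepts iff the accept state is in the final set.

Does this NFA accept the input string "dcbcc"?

initial (ε-close {0}): {0,2,4,6}
'd' @ 1: {}  — dead — no transitions
rest 'cbcc' ignored (set empty)
end set {} — state 11 not in

Answer: REJECT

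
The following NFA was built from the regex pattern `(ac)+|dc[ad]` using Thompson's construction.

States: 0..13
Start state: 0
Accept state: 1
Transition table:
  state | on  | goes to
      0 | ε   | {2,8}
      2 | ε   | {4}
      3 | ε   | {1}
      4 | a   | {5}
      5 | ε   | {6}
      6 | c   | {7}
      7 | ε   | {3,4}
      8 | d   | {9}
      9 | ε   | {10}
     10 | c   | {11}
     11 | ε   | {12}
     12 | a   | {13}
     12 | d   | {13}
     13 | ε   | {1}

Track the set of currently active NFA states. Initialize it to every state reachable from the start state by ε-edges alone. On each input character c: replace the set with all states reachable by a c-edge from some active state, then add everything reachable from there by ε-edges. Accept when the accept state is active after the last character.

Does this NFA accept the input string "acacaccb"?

Answer: REJECT

Trace:
S₀ = ε-closure({0}) = {0,2,4,8}
'a' @ 1: {5,6}
'c' @ 2: {1,3,4,7}  [accepting]
'a' @ 3: {5,6}
'c' @ 4: {1,3,4,7}  [accepting]
'a' @ 5: {5,6}
'c' @ 6: {1,3,4,7}  [accepting]
'c' @ 7: {}  — state set empty
rest 'b' ignored (set empty)
end set {} — state 1 not in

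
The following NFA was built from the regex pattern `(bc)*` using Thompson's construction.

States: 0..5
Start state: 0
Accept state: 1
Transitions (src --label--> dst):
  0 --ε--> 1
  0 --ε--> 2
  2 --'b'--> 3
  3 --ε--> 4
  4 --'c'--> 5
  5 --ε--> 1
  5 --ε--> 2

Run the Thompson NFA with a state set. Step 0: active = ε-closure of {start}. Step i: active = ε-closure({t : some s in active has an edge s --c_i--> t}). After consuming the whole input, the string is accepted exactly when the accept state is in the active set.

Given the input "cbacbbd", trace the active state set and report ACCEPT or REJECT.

Answer: REJECT

Steps:
S₀ = ε-closure({0}) = {0,1,2}
'c' @ 1: {}  — dead — no transitions
rest 'bacbbd' ignored (set empty)
after full input: {}  (accept=1 not in)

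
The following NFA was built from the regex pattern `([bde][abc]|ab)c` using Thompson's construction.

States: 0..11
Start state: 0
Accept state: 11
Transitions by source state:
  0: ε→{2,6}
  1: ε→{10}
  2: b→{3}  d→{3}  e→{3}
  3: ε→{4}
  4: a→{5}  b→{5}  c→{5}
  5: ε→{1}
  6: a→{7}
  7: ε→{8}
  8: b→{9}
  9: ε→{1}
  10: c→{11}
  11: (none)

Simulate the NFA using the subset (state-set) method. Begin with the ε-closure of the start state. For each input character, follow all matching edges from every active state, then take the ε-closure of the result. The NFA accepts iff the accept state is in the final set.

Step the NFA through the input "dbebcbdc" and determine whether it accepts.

Answer: REJECT

Derivation:
initial (ε-close {0}): {0,2,6}
'd' @ 1: {3,4}
'b' @ 2: {1,5,10}
'e' @ 3: {}  — no active states
rest 'bcbdc' ignored (set empty)
after full input: {}  (accept=11 not in)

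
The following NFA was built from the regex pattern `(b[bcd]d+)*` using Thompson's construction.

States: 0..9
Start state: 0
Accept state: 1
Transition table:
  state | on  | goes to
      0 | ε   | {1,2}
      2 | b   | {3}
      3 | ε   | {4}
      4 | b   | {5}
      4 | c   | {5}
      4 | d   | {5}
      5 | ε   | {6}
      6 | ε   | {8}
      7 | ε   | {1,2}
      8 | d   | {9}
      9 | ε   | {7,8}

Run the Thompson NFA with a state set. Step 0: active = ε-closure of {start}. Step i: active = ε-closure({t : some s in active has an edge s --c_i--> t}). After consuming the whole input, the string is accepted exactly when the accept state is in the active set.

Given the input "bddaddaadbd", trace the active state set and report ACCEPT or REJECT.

Answer: REJECT

Derivation:
S₀ = ε-closure({0}) = {0,1,2}
'b' @ 1: {3,4}
'd' @ 2: {5,6,8}
'd' @ 3: {1,2,7,8,9}  (accept∈set)
'a' @ 4: {}  — dead — no transitions
rest 'ddaadbd' ignored (set empty)
end set {} — state 1 not in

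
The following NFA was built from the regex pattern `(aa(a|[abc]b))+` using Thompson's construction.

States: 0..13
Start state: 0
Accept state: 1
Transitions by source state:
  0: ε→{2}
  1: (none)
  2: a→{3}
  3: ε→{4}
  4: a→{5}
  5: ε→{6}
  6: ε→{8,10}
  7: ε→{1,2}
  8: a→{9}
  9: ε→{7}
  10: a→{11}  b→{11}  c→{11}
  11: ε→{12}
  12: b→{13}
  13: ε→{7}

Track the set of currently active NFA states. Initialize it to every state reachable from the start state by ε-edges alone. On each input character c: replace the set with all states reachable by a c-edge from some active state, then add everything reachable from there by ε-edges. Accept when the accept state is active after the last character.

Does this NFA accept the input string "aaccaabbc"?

S₀ = ε-closure({0}) = {0,2}
'a' @ 1: {3,4}
'a' @ 2: {5,6,8,10}
'c' @ 3: {11,12}
'c' @ 4: {}  — dead — no transitions
rest 'aabbc' ignored (set empty)
after full input: {}  (accept=1 not in)

Answer: REJECT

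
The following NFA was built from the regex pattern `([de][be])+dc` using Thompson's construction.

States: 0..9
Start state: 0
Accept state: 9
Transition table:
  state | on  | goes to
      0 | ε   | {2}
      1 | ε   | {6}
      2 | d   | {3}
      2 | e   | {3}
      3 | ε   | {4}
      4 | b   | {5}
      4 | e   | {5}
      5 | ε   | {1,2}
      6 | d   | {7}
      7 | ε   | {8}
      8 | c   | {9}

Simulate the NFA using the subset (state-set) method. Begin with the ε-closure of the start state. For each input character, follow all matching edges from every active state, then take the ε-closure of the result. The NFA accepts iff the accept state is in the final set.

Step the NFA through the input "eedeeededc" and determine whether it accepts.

S₀ = ε-closure({0}) = {0,2}
'e' @ 1: {3,4}
'e' @ 2: {1,2,5,6}
'd' @ 3: {3,4,7,8}
'e' @ 4: {1,2,5,6}
'e' @ 5: {3,4}
'e' @ 6: {1,2,5,6}
'd' @ 7: {3,4,7,8}
'e' @ 8: {1,2,5,6}
'd' @ 9: {3,4,7,8}
'c' @ 10: {9}  [accepting]
final: {9}; accept 9 in set

Answer: ACCEPT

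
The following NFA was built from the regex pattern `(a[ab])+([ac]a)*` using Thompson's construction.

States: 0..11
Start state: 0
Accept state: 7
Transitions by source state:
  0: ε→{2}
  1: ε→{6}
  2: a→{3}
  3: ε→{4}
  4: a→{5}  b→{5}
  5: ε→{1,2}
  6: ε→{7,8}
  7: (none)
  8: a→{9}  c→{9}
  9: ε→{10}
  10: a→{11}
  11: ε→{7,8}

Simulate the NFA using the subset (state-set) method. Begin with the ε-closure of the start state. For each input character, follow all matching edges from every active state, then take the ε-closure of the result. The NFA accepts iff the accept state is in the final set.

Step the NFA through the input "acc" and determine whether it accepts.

S₀ = ε-closure({0}) = {0,2}
'a' @ 1: {3,4}
'c' @ 2: {}  — dead — no transitions
rest 'c' ignored (set empty)
final: {}; accept 7 not in set

Answer: REJECT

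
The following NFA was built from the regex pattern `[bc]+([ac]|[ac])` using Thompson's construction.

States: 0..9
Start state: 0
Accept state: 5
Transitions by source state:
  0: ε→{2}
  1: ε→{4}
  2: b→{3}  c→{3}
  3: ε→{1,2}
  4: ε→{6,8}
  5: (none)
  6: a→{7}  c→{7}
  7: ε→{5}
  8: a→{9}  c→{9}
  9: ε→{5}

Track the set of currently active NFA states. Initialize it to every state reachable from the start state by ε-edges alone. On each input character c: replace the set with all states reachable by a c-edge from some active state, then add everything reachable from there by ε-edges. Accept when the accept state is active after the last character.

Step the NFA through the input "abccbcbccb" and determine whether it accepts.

start: ε-closure({0}) = {0,2}
'a' @ 1: {}  — no active states
rest 'bccbcbccb' ignored (set empty)
final: {}; accept 5 not in set

Answer: REJECT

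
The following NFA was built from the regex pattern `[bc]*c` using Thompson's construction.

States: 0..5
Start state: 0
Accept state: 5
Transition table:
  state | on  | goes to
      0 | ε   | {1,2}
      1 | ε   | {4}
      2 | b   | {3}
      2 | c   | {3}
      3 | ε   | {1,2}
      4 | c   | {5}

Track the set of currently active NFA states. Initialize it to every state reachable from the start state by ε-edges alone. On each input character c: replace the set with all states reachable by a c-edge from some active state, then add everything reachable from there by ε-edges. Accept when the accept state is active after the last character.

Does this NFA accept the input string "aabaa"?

S₀ = ε-closure({0}) = {0,1,2,4}
'a' @ 1: {}  — state set empty
rest 'abaa' ignored (set empty)
after full input: {}  (accept=5 not in)

Answer: REJECT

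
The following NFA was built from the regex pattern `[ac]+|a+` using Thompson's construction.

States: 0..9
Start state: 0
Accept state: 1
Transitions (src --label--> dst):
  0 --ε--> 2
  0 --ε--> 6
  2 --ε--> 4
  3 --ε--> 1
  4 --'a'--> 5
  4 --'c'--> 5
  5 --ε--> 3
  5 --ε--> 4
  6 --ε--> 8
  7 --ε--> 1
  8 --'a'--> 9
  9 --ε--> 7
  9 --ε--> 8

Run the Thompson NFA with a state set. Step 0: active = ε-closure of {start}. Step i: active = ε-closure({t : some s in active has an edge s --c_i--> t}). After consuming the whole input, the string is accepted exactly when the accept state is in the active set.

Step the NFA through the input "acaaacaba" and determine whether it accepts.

Answer: REJECT

Steps:
start: ε-closure({0}) = {0,2,4,6,8}
'a' @ 1: {1,3,4,5,7,8,9}  ✓accept
'c' @ 2: {1,3,4,5}  ✓accept
'a' @ 3: {1,3,4,5}  ✓accept
'a' @ 4: {1,3,4,5}  ✓accept
'a' @ 5: {1,3,4,5}  ✓accept
'c' @ 6: {1,3,4,5}  ✓accept
'a' @ 7: {1,3,4,5}  ✓accept
'b' @ 8: {}  — state set empty
rest 'a' ignored (set empty)
end set {} — state 1 not in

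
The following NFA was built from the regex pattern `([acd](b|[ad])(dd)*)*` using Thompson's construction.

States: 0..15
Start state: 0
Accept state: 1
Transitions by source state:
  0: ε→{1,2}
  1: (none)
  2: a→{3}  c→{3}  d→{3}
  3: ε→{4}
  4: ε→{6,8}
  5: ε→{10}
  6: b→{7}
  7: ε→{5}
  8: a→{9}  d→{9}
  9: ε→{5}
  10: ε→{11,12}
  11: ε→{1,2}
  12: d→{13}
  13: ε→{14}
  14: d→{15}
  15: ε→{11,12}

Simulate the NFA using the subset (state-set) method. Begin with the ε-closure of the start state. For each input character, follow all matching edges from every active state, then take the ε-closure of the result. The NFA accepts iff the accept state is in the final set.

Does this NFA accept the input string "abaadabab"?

Answer: REJECT

Derivation:
initial (ε-close {0}): {0,1,2}
'a' @ 1: {3,4,6,8}
'b' @ 2: {1,2,5,7,10,11,12}  ✓accept
'a' @ 3: {3,4,6,8}
'a' @ 4: {1,2,5,9,10,11,12}  ✓accept
'd' @ 5: {3,4,6,8,13,14}
'a' @ 6: {1,2,5,9,10,11,12}  ✓accept
'b' @ 7: {}  — no active states
rest 'ab' ignored (set empty)
final: {}; accept 1 not in set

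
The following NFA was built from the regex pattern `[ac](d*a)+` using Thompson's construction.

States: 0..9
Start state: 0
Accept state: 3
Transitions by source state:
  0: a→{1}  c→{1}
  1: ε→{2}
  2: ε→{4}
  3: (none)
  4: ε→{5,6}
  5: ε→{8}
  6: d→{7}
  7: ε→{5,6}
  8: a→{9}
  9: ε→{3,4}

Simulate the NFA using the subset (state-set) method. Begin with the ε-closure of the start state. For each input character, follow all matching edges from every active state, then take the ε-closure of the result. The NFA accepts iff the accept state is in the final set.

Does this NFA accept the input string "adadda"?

Answer: ACCEPT

Trace:
S₀ = ε-closure({0}) = {0}
'a' @ 1: {1,2,4,5,6,8}
'd' @ 2: {5,6,7,8}
'a' @ 3: {3,4,5,6,8,9}  ✓accept
'd' @ 4: {5,6,7,8}
'd' @ 5: {5,6,7,8}
'a' @ 6: {3,4,5,6,8,9}  ✓accept
after full input: {3,4,5,6,8,9}  (accept=3 in)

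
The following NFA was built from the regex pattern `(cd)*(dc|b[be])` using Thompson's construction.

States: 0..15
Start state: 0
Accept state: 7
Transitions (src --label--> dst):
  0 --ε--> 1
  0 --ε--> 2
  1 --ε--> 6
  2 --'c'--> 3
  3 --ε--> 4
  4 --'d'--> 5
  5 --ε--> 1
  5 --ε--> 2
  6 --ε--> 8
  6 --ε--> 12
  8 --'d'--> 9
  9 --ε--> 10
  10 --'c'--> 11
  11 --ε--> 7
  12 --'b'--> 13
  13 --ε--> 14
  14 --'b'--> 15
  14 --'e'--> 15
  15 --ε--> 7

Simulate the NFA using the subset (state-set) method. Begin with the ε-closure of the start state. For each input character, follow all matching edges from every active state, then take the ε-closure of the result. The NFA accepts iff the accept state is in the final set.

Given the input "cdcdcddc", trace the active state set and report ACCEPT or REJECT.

Answer: ACCEPT

Steps:
initial (ε-close {0}): {0,1,2,6,8,12}
'c' @ 1: {3,4}
'd' @ 2: {1,2,5,6,8,12}
'c' @ 3: {3,4}
'd' @ 4: {1,2,5,6,8,12}
'c' @ 5: {3,4}
'd' @ 6: {1,2,5,6,8,12}
'd' @ 7: {9,10}
'c' @ 8: {7,11}  (accept∈set)
end set {7,11} — state 7 in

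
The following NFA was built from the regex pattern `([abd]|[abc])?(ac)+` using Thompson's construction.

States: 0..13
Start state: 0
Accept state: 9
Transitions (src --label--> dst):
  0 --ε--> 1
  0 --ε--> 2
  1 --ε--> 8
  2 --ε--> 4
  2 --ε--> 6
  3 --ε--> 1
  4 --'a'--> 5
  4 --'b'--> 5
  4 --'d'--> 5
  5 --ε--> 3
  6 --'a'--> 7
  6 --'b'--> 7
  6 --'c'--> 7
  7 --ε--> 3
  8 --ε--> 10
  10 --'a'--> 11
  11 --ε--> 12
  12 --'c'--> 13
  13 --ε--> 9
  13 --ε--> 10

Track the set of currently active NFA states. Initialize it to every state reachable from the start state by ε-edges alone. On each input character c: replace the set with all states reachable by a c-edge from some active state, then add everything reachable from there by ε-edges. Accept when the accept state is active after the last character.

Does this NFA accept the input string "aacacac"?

Answer: ACCEPT

Trace:
start: ε-closure({0}) = {0,1,2,4,6,8,10}
'a' @ 1: {1,3,5,7,8,10,11,12}
'a' @ 2: {11,12}
'c' @ 3: {9,10,13}  (accept∈set)
'a' @ 4: {11,12}
'c' @ 5: {9,10,13}  (accept∈set)
'a' @ 6: {11,12}
'c' @ 7: {9,10,13}  (accept∈set)
final: {9,10,13}; accept 9 in set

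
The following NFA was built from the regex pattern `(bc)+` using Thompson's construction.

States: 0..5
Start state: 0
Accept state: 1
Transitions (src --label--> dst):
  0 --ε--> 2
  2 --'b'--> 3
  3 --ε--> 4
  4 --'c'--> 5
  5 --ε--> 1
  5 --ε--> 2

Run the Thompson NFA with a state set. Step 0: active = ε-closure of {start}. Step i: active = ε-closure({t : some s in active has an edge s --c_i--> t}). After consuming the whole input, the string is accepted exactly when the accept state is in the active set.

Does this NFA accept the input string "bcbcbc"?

Answer: ACCEPT

Derivation:
S₀ = ε-closure({0}) = {0,2}
'b' @ 1: {3,4}
'c' @ 2: {1,2,5}  [accepting]
'b' @ 3: {3,4}
'c' @ 4: {1,2,5}  [accepting]
'b' @ 5: {3,4}
'c' @ 6: {1,2,5}  [accepting]
final: {1,2,5}; accept 1 in set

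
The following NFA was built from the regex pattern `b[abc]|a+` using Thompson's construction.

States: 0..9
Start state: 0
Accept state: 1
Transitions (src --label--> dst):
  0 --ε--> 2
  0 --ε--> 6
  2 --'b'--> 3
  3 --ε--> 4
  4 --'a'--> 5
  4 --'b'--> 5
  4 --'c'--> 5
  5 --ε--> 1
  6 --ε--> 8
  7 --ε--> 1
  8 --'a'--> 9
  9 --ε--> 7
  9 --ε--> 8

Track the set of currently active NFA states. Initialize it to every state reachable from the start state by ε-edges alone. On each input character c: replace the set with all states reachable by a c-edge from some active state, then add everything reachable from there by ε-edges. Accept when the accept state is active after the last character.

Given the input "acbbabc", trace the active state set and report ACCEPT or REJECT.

Answer: REJECT

Derivation:
start: ε-closure({0}) = {0,2,6,8}
'a' @ 1: {1,7,8,9}  (accept∈set)
'c' @ 2: {}  — state set empty
rest 'bbabc' ignored (set empty)
end set {} — state 1 not in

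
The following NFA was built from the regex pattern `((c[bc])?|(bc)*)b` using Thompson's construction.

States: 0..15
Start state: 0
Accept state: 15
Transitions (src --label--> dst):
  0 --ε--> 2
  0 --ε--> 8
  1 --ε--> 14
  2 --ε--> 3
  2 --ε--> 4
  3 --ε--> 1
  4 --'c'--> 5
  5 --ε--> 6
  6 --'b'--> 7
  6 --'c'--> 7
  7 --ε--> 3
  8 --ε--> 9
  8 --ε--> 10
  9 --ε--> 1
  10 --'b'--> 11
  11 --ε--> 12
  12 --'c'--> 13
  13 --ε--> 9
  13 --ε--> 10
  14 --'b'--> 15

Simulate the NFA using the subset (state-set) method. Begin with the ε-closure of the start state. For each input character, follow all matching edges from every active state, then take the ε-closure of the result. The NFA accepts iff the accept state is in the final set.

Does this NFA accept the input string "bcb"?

Answer: ACCEPT

Steps:
S₀ = ε-closure({0}) = {0,1,2,3,4,8,9,10,14}
'b' @ 1: {11,12,15}  [accepting]
'c' @ 2: {1,9,10,13,14}
'b' @ 3: {11,12,15}  [accepting]
end set {11,12,15} — state 15 in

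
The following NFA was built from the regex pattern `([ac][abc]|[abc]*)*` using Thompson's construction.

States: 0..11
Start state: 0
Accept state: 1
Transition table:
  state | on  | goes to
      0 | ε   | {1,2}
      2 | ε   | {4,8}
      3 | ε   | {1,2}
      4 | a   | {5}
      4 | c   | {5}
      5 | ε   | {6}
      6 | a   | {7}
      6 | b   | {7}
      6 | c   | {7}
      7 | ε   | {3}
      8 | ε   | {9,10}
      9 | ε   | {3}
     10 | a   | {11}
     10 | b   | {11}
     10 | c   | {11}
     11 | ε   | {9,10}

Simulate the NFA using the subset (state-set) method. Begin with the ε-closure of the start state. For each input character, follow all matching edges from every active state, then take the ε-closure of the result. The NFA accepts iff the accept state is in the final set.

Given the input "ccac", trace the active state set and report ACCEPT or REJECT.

Answer: ACCEPT

Steps:
start: ε-closure({0}) = {0,1,2,3,4,8,9,10}
'c' @ 1: {1,2,3,4,5,6,8,9,10,11}  (accept∈set)
'c' @ 2: {1,2,3,4,5,6,7,8,9,10,11}  (accept∈set)
'a' @ 3: {1,2,3,4,5,6,7,8,9,10,11}  (accept∈set)
'c' @ 4: {1,2,3,4,5,6,7,8,9,10,11}  (accept∈set)
end set {1,2,3,4,5,6,7,8,9,10,11} — state 1 in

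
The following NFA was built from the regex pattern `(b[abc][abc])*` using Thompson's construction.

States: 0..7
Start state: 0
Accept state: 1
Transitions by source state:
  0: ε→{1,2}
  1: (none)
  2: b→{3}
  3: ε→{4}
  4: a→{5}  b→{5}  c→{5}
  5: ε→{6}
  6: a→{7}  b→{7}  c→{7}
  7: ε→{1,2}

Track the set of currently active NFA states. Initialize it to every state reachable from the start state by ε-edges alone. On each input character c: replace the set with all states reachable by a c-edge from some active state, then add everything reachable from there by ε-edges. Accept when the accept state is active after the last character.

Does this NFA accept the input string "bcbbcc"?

Answer: ACCEPT

Derivation:
start: ε-closure({0}) = {0,1,2}
'b' @ 1: {3,4}
'c' @ 2: {5,6}
'b' @ 3: {1,2,7}  ✓accept
'b' @ 4: {3,4}
'c' @ 5: {5,6}
'c' @ 6: {1,2,7}  ✓accept
final: {1,2,7}; accept 1 in set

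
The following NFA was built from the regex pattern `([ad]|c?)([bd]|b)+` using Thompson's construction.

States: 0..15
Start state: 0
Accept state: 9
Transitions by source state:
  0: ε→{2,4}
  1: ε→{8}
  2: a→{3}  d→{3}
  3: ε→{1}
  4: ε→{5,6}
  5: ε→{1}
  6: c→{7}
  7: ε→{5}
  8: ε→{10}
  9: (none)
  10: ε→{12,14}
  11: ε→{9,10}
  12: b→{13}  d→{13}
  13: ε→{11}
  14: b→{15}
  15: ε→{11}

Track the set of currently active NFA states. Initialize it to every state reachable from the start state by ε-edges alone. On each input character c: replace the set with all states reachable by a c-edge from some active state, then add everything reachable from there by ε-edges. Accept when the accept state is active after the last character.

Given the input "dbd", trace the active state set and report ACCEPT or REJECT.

Answer: ACCEPT

Trace:
S₀ = ε-closure({0}) = {0,1,2,4,5,6,8,10,12,14}
'd' @ 1: {1,3,8,9,10,11,12,13,14}  (accept∈set)
'b' @ 2: {9,10,11,12,13,14,15}  (accept∈set)
'd' @ 3: {9,10,11,12,13,14}  (accept∈set)
after full input: {9,10,11,12,13,14}  (accept=9 in)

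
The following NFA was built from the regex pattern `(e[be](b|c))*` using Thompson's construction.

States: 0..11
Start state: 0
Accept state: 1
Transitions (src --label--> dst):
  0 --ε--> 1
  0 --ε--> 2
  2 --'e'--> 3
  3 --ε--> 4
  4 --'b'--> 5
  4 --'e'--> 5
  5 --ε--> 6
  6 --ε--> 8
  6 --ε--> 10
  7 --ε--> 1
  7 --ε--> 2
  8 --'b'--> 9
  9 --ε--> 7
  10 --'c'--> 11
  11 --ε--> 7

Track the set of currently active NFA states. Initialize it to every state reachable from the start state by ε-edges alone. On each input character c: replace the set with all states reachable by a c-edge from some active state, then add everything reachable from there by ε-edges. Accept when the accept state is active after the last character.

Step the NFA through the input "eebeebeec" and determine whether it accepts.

Answer: ACCEPT

Derivation:
initial (ε-close {0}): {0,1,2}
'e' @ 1: {3,4}
'e' @ 2: {5,6,8,10}
'b' @ 3: {1,2,7,9}  (accept∈set)
'e' @ 4: {3,4}
'e' @ 5: {5,6,8,10}
'b' @ 6: {1,2,7,9}  (accept∈set)
'e' @ 7: {3,4}
'e' @ 8: {5,6,8,10}
'c' @ 9: {1,2,7,11}  (accept∈set)
final: {1,2,7,11}; accept 1 in set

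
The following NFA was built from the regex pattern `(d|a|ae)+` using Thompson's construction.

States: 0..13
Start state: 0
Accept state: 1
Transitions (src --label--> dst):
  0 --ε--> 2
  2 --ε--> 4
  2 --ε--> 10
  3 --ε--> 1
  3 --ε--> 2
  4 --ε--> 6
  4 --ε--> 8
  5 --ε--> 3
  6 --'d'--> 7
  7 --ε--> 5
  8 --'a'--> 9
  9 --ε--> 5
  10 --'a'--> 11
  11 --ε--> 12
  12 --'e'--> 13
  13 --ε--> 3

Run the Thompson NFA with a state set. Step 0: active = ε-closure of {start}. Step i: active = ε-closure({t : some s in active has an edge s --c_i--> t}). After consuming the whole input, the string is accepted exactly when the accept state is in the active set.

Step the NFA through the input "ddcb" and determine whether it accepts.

start: ε-closure({0}) = {0,2,4,6,8,10}
'd' @ 1: {1,2,3,4,5,6,7,8,10}  ✓accept
'd' @ 2: {1,2,3,4,5,6,7,8,10}  ✓accept
'c' @ 3: {}  — dead — no transitions
rest 'b' ignored (set empty)
end set {} — state 1 not in

Answer: REJECT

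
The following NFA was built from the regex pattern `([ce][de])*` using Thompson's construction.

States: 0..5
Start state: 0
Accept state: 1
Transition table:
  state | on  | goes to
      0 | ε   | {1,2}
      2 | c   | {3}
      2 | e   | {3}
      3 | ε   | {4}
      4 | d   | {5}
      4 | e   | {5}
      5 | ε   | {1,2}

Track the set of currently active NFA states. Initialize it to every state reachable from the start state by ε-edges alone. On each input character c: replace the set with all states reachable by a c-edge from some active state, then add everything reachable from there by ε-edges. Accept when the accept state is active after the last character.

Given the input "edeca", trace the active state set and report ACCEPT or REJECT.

Answer: REJECT

Trace:
S₀ = ε-closure({0}) = {0,1,2}
'e' @ 1: {3,4}
'd' @ 2: {1,2,5}  (accept∈set)
'e' @ 3: {3,4}
'c' @ 4: {}  — no active states
rest 'a' ignored (set empty)
after full input: {}  (accept=1 not in)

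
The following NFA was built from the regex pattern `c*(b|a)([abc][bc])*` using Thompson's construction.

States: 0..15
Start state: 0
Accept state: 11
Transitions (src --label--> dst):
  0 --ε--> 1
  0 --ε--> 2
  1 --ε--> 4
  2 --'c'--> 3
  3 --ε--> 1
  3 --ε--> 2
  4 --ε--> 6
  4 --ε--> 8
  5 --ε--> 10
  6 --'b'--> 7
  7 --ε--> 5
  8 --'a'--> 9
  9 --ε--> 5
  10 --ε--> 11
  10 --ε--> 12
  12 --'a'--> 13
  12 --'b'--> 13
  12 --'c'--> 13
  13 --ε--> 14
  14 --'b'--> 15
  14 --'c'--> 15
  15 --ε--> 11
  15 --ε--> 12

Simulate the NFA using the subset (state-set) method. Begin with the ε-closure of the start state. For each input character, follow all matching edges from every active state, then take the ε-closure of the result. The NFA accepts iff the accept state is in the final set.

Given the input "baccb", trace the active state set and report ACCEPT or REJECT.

Answer: ACCEPT

Steps:
S₀ = ε-closure({0}) = {0,1,2,4,6,8}
'b' @ 1: {5,7,10,11,12}  [accepting]
'a' @ 2: {13,14}
'c' @ 3: {11,12,15}  [accepting]
'c' @ 4: {13,14}
'b' @ 5: {11,12,15}  [accepting]
final: {11,12,15}; accept 11 in set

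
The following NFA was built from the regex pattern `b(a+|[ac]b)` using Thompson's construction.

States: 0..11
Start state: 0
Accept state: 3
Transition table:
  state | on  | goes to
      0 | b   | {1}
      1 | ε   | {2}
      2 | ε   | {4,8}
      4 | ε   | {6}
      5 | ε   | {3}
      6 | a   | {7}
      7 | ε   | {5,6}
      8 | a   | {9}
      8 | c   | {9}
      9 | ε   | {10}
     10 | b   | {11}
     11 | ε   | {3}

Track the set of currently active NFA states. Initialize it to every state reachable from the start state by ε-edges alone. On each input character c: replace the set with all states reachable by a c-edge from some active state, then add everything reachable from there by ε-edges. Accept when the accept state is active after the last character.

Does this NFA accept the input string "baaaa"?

Answer: ACCEPT

Trace:
start: ε-closure({0}) = {0}
'b' @ 1: {1,2,4,6,8}
'a' @ 2: {3,5,6,7,9,10}  ✓accept
'a' @ 3: {3,5,6,7}  ✓accept
'a' @ 4: {3,5,6,7}  ✓accept
'a' @ 5: {3,5,6,7}  ✓accept
end set {3,5,6,7} — state 3 in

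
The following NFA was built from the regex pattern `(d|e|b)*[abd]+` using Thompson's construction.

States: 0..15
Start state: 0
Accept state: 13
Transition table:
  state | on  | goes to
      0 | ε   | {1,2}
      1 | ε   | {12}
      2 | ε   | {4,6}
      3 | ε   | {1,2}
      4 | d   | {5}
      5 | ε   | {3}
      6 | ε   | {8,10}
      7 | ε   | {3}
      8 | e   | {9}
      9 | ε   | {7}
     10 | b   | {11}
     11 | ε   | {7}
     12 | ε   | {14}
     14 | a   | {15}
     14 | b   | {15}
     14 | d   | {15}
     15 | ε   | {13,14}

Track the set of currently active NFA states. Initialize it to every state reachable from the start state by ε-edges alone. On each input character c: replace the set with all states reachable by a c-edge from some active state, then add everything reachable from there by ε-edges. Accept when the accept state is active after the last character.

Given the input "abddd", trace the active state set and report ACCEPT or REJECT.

Answer: ACCEPT

Trace:
start: ε-closure({0}) = {0,1,2,4,6,8,10,12,14}
'a' @ 1: {13,14,15}  [accepting]
'b' @ 2: {13,14,15}  [accepting]
'd' @ 3: {13,14,15}  [accepting]
'd' @ 4: {13,14,15}  [accepting]
'd' @ 5: {13,14,15}  [accepting]
end set {13,14,15} — state 13 in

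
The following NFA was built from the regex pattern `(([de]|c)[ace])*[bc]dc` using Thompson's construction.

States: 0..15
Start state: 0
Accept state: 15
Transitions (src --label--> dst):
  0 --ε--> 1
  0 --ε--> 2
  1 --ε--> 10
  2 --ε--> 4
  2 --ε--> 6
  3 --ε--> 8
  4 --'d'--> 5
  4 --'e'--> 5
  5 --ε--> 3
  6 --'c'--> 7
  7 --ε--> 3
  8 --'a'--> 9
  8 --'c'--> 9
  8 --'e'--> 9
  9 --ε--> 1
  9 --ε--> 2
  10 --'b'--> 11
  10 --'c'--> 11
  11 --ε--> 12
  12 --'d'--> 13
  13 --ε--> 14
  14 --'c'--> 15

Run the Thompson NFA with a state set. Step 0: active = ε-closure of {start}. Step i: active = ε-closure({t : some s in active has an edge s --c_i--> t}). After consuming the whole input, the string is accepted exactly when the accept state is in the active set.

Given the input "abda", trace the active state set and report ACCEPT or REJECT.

Answer: REJECT

Trace:
S₀ = ε-closure({0}) = {0,1,2,4,6,10}
'a' @ 1: {}  — dead — no transitions
rest 'bda' ignored (set empty)
final: {}; accept 15 not in set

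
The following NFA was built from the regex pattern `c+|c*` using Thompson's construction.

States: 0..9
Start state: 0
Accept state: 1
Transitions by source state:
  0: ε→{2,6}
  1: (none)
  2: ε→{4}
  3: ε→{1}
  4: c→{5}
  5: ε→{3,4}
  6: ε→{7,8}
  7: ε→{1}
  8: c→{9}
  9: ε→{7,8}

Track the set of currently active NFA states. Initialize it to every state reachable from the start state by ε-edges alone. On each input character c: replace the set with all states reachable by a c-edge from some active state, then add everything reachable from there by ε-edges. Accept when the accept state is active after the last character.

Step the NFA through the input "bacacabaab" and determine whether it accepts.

Answer: REJECT

Trace:
start: ε-closure({0}) = {0,1,2,4,6,7,8}
'b' @ 1: {}  — no active states
rest 'acacabaab' ignored (set empty)
final: {}; accept 1 not in set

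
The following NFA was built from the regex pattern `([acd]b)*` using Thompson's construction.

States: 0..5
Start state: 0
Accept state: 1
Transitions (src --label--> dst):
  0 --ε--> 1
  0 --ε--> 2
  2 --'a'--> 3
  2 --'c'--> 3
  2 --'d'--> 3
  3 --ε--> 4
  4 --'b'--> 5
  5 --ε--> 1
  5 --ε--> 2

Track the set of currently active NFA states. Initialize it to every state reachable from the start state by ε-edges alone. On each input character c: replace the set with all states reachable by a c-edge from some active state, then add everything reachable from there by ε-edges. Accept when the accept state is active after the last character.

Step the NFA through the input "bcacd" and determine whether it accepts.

initial (ε-close {0}): {0,1,2}
'b' @ 1: {}  — dead — no transitions
rest 'cacd' ignored (set empty)
end set {} — state 1 not in

Answer: REJECT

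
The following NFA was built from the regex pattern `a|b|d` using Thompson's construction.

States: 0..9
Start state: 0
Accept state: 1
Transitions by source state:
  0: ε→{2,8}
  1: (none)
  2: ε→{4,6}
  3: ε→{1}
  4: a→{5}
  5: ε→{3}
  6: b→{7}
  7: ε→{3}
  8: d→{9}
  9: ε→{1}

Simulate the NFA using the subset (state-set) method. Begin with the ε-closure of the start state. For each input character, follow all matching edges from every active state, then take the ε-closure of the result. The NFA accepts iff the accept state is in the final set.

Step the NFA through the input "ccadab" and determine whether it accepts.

Answer: REJECT

Trace:
start: ε-closure({0}) = {0,2,4,6,8}
'c' @ 1: {}  — no active states
rest 'cadab' ignored (set empty)
final: {}; accept 1 not in set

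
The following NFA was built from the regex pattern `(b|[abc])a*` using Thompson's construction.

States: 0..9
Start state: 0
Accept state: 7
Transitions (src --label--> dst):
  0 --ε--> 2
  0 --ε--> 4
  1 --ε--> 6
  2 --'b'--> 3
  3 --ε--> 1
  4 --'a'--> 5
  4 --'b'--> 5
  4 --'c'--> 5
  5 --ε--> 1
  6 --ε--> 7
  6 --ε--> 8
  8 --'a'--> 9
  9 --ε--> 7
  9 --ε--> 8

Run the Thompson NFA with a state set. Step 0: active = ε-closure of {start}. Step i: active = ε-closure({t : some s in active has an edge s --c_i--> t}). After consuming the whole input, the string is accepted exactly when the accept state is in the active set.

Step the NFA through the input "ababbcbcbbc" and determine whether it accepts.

Answer: REJECT

Trace:
start: ε-closure({0}) = {0,2,4}
'a' @ 1: {1,5,6,7,8}  (accept∈set)
'b' @ 2: {}  — state set empty
rest 'abbcbcbbc' ignored (set empty)
after full input: {}  (accept=7 not in)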